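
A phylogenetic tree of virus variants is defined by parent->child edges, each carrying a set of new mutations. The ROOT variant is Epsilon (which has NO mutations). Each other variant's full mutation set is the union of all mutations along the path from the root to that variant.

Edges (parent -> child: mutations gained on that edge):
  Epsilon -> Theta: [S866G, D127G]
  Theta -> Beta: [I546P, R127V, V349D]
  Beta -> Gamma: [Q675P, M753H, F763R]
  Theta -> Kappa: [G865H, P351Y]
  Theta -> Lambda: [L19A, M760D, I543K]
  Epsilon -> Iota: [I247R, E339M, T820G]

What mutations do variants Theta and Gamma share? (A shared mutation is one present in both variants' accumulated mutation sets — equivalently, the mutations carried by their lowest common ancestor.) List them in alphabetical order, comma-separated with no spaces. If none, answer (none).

Accumulating mutations along path to Theta:
  At Epsilon: gained [] -> total []
  At Theta: gained ['S866G', 'D127G'] -> total ['D127G', 'S866G']
Mutations(Theta) = ['D127G', 'S866G']
Accumulating mutations along path to Gamma:
  At Epsilon: gained [] -> total []
  At Theta: gained ['S866G', 'D127G'] -> total ['D127G', 'S866G']
  At Beta: gained ['I546P', 'R127V', 'V349D'] -> total ['D127G', 'I546P', 'R127V', 'S866G', 'V349D']
  At Gamma: gained ['Q675P', 'M753H', 'F763R'] -> total ['D127G', 'F763R', 'I546P', 'M753H', 'Q675P', 'R127V', 'S866G', 'V349D']
Mutations(Gamma) = ['D127G', 'F763R', 'I546P', 'M753H', 'Q675P', 'R127V', 'S866G', 'V349D']
Intersection: ['D127G', 'S866G'] ∩ ['D127G', 'F763R', 'I546P', 'M753H', 'Q675P', 'R127V', 'S866G', 'V349D'] = ['D127G', 'S866G']

Answer: D127G,S866G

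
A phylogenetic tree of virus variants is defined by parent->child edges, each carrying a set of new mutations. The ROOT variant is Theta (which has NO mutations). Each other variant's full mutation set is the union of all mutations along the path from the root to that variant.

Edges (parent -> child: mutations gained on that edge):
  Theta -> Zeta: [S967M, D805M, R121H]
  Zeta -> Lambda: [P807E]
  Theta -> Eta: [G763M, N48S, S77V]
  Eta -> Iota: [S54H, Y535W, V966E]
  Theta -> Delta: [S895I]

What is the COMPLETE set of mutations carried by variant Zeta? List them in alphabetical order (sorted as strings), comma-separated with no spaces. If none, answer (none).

At Theta: gained [] -> total []
At Zeta: gained ['S967M', 'D805M', 'R121H'] -> total ['D805M', 'R121H', 'S967M']

Answer: D805M,R121H,S967M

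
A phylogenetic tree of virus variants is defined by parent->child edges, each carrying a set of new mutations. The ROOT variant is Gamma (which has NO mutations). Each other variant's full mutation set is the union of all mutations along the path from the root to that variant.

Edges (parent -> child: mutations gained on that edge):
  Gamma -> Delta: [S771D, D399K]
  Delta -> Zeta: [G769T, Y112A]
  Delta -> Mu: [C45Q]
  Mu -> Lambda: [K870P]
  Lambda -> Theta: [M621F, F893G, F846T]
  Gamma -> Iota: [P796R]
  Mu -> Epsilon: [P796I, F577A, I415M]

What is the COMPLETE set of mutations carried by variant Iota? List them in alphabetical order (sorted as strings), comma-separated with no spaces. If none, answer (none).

Answer: P796R

Derivation:
At Gamma: gained [] -> total []
At Iota: gained ['P796R'] -> total ['P796R']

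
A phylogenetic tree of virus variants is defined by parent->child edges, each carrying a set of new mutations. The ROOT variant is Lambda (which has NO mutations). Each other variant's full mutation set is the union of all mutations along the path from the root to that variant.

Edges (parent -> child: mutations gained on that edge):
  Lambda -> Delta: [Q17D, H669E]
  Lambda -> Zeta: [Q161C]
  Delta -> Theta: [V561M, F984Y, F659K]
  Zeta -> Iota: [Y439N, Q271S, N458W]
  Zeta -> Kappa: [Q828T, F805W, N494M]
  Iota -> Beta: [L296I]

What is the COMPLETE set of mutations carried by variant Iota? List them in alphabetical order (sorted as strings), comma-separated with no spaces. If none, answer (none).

At Lambda: gained [] -> total []
At Zeta: gained ['Q161C'] -> total ['Q161C']
At Iota: gained ['Y439N', 'Q271S', 'N458W'] -> total ['N458W', 'Q161C', 'Q271S', 'Y439N']

Answer: N458W,Q161C,Q271S,Y439N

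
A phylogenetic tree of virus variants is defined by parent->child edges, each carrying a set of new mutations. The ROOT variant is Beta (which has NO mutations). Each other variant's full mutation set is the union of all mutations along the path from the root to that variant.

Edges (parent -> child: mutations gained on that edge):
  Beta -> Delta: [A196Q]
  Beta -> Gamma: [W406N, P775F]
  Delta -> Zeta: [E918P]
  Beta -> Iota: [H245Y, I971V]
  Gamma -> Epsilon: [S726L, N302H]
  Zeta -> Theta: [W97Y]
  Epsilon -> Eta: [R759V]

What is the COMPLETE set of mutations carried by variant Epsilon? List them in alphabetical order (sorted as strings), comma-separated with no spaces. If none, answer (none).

At Beta: gained [] -> total []
At Gamma: gained ['W406N', 'P775F'] -> total ['P775F', 'W406N']
At Epsilon: gained ['S726L', 'N302H'] -> total ['N302H', 'P775F', 'S726L', 'W406N']

Answer: N302H,P775F,S726L,W406N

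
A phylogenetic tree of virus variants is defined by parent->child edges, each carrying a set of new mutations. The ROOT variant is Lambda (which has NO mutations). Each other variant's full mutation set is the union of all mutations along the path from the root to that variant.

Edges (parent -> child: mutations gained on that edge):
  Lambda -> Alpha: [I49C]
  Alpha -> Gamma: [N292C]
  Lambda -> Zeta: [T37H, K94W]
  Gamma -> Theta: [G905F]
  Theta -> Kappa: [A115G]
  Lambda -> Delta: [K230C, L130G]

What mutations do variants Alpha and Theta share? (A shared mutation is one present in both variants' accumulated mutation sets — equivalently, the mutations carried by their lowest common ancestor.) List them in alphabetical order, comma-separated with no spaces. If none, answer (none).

Accumulating mutations along path to Alpha:
  At Lambda: gained [] -> total []
  At Alpha: gained ['I49C'] -> total ['I49C']
Mutations(Alpha) = ['I49C']
Accumulating mutations along path to Theta:
  At Lambda: gained [] -> total []
  At Alpha: gained ['I49C'] -> total ['I49C']
  At Gamma: gained ['N292C'] -> total ['I49C', 'N292C']
  At Theta: gained ['G905F'] -> total ['G905F', 'I49C', 'N292C']
Mutations(Theta) = ['G905F', 'I49C', 'N292C']
Intersection: ['I49C'] ∩ ['G905F', 'I49C', 'N292C'] = ['I49C']

Answer: I49C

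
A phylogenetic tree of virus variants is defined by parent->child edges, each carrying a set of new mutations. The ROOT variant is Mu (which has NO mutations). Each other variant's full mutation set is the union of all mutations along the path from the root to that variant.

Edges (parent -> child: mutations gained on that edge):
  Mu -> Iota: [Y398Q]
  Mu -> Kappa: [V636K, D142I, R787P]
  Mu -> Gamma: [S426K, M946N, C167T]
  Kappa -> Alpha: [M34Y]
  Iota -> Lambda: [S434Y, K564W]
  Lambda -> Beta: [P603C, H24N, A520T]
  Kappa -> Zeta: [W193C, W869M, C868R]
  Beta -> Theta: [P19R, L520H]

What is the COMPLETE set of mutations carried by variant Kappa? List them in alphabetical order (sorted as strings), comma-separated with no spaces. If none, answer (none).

At Mu: gained [] -> total []
At Kappa: gained ['V636K', 'D142I', 'R787P'] -> total ['D142I', 'R787P', 'V636K']

Answer: D142I,R787P,V636K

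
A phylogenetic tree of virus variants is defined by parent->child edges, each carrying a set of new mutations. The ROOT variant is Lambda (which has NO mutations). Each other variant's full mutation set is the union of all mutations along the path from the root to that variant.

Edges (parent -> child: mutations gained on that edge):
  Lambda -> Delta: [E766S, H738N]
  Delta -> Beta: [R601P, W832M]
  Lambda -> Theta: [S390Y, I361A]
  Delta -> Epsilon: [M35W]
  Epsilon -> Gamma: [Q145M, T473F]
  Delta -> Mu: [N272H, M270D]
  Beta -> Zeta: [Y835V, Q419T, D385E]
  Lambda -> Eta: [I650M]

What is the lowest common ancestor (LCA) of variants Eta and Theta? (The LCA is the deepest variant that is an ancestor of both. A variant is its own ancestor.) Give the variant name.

Path from root to Eta: Lambda -> Eta
  ancestors of Eta: {Lambda, Eta}
Path from root to Theta: Lambda -> Theta
  ancestors of Theta: {Lambda, Theta}
Common ancestors: {Lambda}
Walk up from Theta: Theta (not in ancestors of Eta), Lambda (in ancestors of Eta)
Deepest common ancestor (LCA) = Lambda

Answer: Lambda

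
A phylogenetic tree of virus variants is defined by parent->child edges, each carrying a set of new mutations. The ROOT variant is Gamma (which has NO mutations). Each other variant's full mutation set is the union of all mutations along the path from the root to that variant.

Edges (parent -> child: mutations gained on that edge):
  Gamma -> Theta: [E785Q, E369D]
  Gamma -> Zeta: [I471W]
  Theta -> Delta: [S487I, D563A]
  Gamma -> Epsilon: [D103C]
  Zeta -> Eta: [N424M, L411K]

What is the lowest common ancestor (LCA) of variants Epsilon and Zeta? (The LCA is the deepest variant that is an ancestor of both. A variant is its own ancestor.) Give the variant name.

Path from root to Epsilon: Gamma -> Epsilon
  ancestors of Epsilon: {Gamma, Epsilon}
Path from root to Zeta: Gamma -> Zeta
  ancestors of Zeta: {Gamma, Zeta}
Common ancestors: {Gamma}
Walk up from Zeta: Zeta (not in ancestors of Epsilon), Gamma (in ancestors of Epsilon)
Deepest common ancestor (LCA) = Gamma

Answer: Gamma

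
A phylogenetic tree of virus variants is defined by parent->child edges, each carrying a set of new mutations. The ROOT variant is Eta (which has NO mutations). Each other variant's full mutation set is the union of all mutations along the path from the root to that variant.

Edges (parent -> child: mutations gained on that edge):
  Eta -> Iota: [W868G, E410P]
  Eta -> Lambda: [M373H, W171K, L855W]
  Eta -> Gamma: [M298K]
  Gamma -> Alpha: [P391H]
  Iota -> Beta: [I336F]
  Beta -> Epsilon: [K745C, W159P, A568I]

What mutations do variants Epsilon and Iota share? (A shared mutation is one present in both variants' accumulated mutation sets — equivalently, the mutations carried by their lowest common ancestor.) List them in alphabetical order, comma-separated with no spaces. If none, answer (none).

Accumulating mutations along path to Epsilon:
  At Eta: gained [] -> total []
  At Iota: gained ['W868G', 'E410P'] -> total ['E410P', 'W868G']
  At Beta: gained ['I336F'] -> total ['E410P', 'I336F', 'W868G']
  At Epsilon: gained ['K745C', 'W159P', 'A568I'] -> total ['A568I', 'E410P', 'I336F', 'K745C', 'W159P', 'W868G']
Mutations(Epsilon) = ['A568I', 'E410P', 'I336F', 'K745C', 'W159P', 'W868G']
Accumulating mutations along path to Iota:
  At Eta: gained [] -> total []
  At Iota: gained ['W868G', 'E410P'] -> total ['E410P', 'W868G']
Mutations(Iota) = ['E410P', 'W868G']
Intersection: ['A568I', 'E410P', 'I336F', 'K745C', 'W159P', 'W868G'] ∩ ['E410P', 'W868G'] = ['E410P', 'W868G']

Answer: E410P,W868G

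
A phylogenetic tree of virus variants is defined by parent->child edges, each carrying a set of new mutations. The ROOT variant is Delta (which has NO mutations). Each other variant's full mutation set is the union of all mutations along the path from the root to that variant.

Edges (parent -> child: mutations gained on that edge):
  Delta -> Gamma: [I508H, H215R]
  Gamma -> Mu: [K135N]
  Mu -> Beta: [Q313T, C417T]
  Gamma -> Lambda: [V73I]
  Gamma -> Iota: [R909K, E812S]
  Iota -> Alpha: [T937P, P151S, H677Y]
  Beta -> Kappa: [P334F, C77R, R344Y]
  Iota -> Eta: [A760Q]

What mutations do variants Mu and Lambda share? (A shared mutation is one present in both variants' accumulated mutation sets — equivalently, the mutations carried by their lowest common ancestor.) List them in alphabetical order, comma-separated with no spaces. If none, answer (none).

Accumulating mutations along path to Mu:
  At Delta: gained [] -> total []
  At Gamma: gained ['I508H', 'H215R'] -> total ['H215R', 'I508H']
  At Mu: gained ['K135N'] -> total ['H215R', 'I508H', 'K135N']
Mutations(Mu) = ['H215R', 'I508H', 'K135N']
Accumulating mutations along path to Lambda:
  At Delta: gained [] -> total []
  At Gamma: gained ['I508H', 'H215R'] -> total ['H215R', 'I508H']
  At Lambda: gained ['V73I'] -> total ['H215R', 'I508H', 'V73I']
Mutations(Lambda) = ['H215R', 'I508H', 'V73I']
Intersection: ['H215R', 'I508H', 'K135N'] ∩ ['H215R', 'I508H', 'V73I'] = ['H215R', 'I508H']

Answer: H215R,I508H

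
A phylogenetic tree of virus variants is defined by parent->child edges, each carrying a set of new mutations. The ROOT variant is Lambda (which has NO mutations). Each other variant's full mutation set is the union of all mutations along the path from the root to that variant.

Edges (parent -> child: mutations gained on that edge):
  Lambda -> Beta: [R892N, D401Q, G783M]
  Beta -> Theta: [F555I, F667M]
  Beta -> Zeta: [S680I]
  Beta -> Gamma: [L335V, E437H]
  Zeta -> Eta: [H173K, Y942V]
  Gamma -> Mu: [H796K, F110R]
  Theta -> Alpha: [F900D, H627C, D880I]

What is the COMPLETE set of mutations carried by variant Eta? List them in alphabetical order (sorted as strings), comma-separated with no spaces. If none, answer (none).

Answer: D401Q,G783M,H173K,R892N,S680I,Y942V

Derivation:
At Lambda: gained [] -> total []
At Beta: gained ['R892N', 'D401Q', 'G783M'] -> total ['D401Q', 'G783M', 'R892N']
At Zeta: gained ['S680I'] -> total ['D401Q', 'G783M', 'R892N', 'S680I']
At Eta: gained ['H173K', 'Y942V'] -> total ['D401Q', 'G783M', 'H173K', 'R892N', 'S680I', 'Y942V']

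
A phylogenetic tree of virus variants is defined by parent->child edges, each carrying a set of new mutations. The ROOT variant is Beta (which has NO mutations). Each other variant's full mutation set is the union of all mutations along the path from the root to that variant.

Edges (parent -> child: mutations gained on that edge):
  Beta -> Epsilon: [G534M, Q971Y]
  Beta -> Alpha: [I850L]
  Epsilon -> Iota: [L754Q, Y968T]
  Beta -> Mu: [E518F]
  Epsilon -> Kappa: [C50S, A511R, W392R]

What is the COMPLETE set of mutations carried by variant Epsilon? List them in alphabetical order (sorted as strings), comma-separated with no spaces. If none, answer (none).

At Beta: gained [] -> total []
At Epsilon: gained ['G534M', 'Q971Y'] -> total ['G534M', 'Q971Y']

Answer: G534M,Q971Y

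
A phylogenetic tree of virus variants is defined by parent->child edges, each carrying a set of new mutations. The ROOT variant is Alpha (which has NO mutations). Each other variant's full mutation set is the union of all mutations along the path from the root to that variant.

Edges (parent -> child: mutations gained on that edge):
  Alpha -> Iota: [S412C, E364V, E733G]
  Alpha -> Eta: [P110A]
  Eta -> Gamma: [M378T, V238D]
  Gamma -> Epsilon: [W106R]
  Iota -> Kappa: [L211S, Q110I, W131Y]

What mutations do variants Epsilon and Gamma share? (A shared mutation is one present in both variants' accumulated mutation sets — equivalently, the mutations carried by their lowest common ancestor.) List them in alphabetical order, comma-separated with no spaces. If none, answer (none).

Answer: M378T,P110A,V238D

Derivation:
Accumulating mutations along path to Epsilon:
  At Alpha: gained [] -> total []
  At Eta: gained ['P110A'] -> total ['P110A']
  At Gamma: gained ['M378T', 'V238D'] -> total ['M378T', 'P110A', 'V238D']
  At Epsilon: gained ['W106R'] -> total ['M378T', 'P110A', 'V238D', 'W106R']
Mutations(Epsilon) = ['M378T', 'P110A', 'V238D', 'W106R']
Accumulating mutations along path to Gamma:
  At Alpha: gained [] -> total []
  At Eta: gained ['P110A'] -> total ['P110A']
  At Gamma: gained ['M378T', 'V238D'] -> total ['M378T', 'P110A', 'V238D']
Mutations(Gamma) = ['M378T', 'P110A', 'V238D']
Intersection: ['M378T', 'P110A', 'V238D', 'W106R'] ∩ ['M378T', 'P110A', 'V238D'] = ['M378T', 'P110A', 'V238D']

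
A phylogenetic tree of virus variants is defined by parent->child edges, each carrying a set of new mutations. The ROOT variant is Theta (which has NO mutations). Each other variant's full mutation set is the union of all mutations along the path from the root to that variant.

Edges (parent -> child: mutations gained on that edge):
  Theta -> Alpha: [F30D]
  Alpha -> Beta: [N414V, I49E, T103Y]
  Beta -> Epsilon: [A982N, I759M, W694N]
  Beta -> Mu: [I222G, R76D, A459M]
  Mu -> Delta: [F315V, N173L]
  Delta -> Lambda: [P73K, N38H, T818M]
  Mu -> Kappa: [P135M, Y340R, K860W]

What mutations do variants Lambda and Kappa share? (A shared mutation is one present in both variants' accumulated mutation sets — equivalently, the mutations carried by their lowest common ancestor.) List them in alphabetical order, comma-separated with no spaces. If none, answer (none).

Answer: A459M,F30D,I222G,I49E,N414V,R76D,T103Y

Derivation:
Accumulating mutations along path to Lambda:
  At Theta: gained [] -> total []
  At Alpha: gained ['F30D'] -> total ['F30D']
  At Beta: gained ['N414V', 'I49E', 'T103Y'] -> total ['F30D', 'I49E', 'N414V', 'T103Y']
  At Mu: gained ['I222G', 'R76D', 'A459M'] -> total ['A459M', 'F30D', 'I222G', 'I49E', 'N414V', 'R76D', 'T103Y']
  At Delta: gained ['F315V', 'N173L'] -> total ['A459M', 'F30D', 'F315V', 'I222G', 'I49E', 'N173L', 'N414V', 'R76D', 'T103Y']
  At Lambda: gained ['P73K', 'N38H', 'T818M'] -> total ['A459M', 'F30D', 'F315V', 'I222G', 'I49E', 'N173L', 'N38H', 'N414V', 'P73K', 'R76D', 'T103Y', 'T818M']
Mutations(Lambda) = ['A459M', 'F30D', 'F315V', 'I222G', 'I49E', 'N173L', 'N38H', 'N414V', 'P73K', 'R76D', 'T103Y', 'T818M']
Accumulating mutations along path to Kappa:
  At Theta: gained [] -> total []
  At Alpha: gained ['F30D'] -> total ['F30D']
  At Beta: gained ['N414V', 'I49E', 'T103Y'] -> total ['F30D', 'I49E', 'N414V', 'T103Y']
  At Mu: gained ['I222G', 'R76D', 'A459M'] -> total ['A459M', 'F30D', 'I222G', 'I49E', 'N414V', 'R76D', 'T103Y']
  At Kappa: gained ['P135M', 'Y340R', 'K860W'] -> total ['A459M', 'F30D', 'I222G', 'I49E', 'K860W', 'N414V', 'P135M', 'R76D', 'T103Y', 'Y340R']
Mutations(Kappa) = ['A459M', 'F30D', 'I222G', 'I49E', 'K860W', 'N414V', 'P135M', 'R76D', 'T103Y', 'Y340R']
Intersection: ['A459M', 'F30D', 'F315V', 'I222G', 'I49E', 'N173L', 'N38H', 'N414V', 'P73K', 'R76D', 'T103Y', 'T818M'] ∩ ['A459M', 'F30D', 'I222G', 'I49E', 'K860W', 'N414V', 'P135M', 'R76D', 'T103Y', 'Y340R'] = ['A459M', 'F30D', 'I222G', 'I49E', 'N414V', 'R76D', 'T103Y']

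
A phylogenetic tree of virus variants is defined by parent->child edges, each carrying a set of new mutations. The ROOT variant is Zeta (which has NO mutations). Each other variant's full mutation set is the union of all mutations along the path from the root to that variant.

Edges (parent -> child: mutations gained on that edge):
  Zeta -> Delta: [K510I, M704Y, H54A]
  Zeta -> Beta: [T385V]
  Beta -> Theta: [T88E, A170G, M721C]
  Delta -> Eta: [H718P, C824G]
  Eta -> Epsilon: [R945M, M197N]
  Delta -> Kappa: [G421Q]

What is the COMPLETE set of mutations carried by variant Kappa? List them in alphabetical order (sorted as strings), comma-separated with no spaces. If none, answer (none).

At Zeta: gained [] -> total []
At Delta: gained ['K510I', 'M704Y', 'H54A'] -> total ['H54A', 'K510I', 'M704Y']
At Kappa: gained ['G421Q'] -> total ['G421Q', 'H54A', 'K510I', 'M704Y']

Answer: G421Q,H54A,K510I,M704Y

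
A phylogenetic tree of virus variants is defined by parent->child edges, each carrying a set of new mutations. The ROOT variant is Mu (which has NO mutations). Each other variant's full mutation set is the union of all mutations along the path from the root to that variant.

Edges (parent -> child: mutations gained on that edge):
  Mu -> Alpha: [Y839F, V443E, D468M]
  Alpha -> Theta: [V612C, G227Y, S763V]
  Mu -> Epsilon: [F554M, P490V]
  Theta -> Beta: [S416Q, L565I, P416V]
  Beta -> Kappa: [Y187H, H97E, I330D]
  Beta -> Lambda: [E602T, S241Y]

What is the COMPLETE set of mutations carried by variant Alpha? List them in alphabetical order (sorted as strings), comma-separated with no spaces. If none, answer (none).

Answer: D468M,V443E,Y839F

Derivation:
At Mu: gained [] -> total []
At Alpha: gained ['Y839F', 'V443E', 'D468M'] -> total ['D468M', 'V443E', 'Y839F']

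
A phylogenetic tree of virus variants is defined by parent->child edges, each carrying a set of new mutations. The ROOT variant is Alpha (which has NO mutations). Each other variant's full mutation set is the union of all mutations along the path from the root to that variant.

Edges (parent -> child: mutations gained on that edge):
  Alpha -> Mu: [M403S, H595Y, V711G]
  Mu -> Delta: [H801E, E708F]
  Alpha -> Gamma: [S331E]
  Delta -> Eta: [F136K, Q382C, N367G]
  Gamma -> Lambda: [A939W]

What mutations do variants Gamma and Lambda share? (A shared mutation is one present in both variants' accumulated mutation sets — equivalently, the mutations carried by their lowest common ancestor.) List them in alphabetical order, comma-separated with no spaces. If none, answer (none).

Answer: S331E

Derivation:
Accumulating mutations along path to Gamma:
  At Alpha: gained [] -> total []
  At Gamma: gained ['S331E'] -> total ['S331E']
Mutations(Gamma) = ['S331E']
Accumulating mutations along path to Lambda:
  At Alpha: gained [] -> total []
  At Gamma: gained ['S331E'] -> total ['S331E']
  At Lambda: gained ['A939W'] -> total ['A939W', 'S331E']
Mutations(Lambda) = ['A939W', 'S331E']
Intersection: ['S331E'] ∩ ['A939W', 'S331E'] = ['S331E']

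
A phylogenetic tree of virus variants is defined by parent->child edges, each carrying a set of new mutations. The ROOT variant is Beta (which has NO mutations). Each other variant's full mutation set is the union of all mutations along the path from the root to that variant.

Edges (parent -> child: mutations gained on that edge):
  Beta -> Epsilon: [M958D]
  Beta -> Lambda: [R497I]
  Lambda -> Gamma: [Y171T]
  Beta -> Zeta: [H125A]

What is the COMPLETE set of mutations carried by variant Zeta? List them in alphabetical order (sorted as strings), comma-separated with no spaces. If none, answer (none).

At Beta: gained [] -> total []
At Zeta: gained ['H125A'] -> total ['H125A']

Answer: H125A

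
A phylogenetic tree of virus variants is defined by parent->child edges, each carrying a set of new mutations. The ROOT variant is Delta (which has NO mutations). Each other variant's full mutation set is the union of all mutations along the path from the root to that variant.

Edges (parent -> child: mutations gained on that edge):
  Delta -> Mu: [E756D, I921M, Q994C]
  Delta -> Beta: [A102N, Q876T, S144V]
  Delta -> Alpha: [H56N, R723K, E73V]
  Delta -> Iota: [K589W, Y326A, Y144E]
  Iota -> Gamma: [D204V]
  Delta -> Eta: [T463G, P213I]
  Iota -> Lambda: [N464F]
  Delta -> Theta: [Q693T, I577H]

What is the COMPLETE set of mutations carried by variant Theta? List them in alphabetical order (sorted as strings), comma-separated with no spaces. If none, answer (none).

Answer: I577H,Q693T

Derivation:
At Delta: gained [] -> total []
At Theta: gained ['Q693T', 'I577H'] -> total ['I577H', 'Q693T']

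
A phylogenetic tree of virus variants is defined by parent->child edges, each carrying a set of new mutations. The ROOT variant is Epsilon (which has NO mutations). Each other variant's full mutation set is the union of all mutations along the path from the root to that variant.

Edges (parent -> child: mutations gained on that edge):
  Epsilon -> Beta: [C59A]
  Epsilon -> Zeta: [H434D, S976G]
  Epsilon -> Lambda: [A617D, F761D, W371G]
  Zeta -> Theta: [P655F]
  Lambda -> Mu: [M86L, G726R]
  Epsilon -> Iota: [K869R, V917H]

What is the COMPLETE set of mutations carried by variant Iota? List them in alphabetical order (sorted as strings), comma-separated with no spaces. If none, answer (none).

At Epsilon: gained [] -> total []
At Iota: gained ['K869R', 'V917H'] -> total ['K869R', 'V917H']

Answer: K869R,V917H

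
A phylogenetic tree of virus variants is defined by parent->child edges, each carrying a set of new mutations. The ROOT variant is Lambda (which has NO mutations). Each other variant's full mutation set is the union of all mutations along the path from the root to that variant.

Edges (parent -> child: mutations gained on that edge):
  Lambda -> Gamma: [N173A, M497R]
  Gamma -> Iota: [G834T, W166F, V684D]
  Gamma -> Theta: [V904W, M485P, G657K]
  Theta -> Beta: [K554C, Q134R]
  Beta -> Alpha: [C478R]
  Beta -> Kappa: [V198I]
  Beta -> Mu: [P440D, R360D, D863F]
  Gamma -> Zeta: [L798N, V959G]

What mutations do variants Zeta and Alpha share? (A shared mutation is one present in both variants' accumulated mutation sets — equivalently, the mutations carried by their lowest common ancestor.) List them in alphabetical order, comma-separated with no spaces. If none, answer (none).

Accumulating mutations along path to Zeta:
  At Lambda: gained [] -> total []
  At Gamma: gained ['N173A', 'M497R'] -> total ['M497R', 'N173A']
  At Zeta: gained ['L798N', 'V959G'] -> total ['L798N', 'M497R', 'N173A', 'V959G']
Mutations(Zeta) = ['L798N', 'M497R', 'N173A', 'V959G']
Accumulating mutations along path to Alpha:
  At Lambda: gained [] -> total []
  At Gamma: gained ['N173A', 'M497R'] -> total ['M497R', 'N173A']
  At Theta: gained ['V904W', 'M485P', 'G657K'] -> total ['G657K', 'M485P', 'M497R', 'N173A', 'V904W']
  At Beta: gained ['K554C', 'Q134R'] -> total ['G657K', 'K554C', 'M485P', 'M497R', 'N173A', 'Q134R', 'V904W']
  At Alpha: gained ['C478R'] -> total ['C478R', 'G657K', 'K554C', 'M485P', 'M497R', 'N173A', 'Q134R', 'V904W']
Mutations(Alpha) = ['C478R', 'G657K', 'K554C', 'M485P', 'M497R', 'N173A', 'Q134R', 'V904W']
Intersection: ['L798N', 'M497R', 'N173A', 'V959G'] ∩ ['C478R', 'G657K', 'K554C', 'M485P', 'M497R', 'N173A', 'Q134R', 'V904W'] = ['M497R', 'N173A']

Answer: M497R,N173A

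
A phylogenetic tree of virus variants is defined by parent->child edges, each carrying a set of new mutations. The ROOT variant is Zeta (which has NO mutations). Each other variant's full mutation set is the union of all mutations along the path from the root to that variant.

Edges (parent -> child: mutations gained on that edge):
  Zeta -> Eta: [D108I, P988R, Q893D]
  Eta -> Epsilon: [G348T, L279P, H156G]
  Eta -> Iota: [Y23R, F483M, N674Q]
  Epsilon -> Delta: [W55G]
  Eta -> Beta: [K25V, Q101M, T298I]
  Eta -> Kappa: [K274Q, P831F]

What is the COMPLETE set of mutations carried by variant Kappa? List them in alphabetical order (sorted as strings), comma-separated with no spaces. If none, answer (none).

At Zeta: gained [] -> total []
At Eta: gained ['D108I', 'P988R', 'Q893D'] -> total ['D108I', 'P988R', 'Q893D']
At Kappa: gained ['K274Q', 'P831F'] -> total ['D108I', 'K274Q', 'P831F', 'P988R', 'Q893D']

Answer: D108I,K274Q,P831F,P988R,Q893D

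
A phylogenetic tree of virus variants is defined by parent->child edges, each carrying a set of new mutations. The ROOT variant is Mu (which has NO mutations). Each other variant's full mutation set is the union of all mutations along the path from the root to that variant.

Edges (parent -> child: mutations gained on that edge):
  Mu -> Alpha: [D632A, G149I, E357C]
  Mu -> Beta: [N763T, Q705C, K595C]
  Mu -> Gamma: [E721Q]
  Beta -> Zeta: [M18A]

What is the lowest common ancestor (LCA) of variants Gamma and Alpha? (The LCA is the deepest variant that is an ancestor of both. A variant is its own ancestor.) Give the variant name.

Path from root to Gamma: Mu -> Gamma
  ancestors of Gamma: {Mu, Gamma}
Path from root to Alpha: Mu -> Alpha
  ancestors of Alpha: {Mu, Alpha}
Common ancestors: {Mu}
Walk up from Alpha: Alpha (not in ancestors of Gamma), Mu (in ancestors of Gamma)
Deepest common ancestor (LCA) = Mu

Answer: Mu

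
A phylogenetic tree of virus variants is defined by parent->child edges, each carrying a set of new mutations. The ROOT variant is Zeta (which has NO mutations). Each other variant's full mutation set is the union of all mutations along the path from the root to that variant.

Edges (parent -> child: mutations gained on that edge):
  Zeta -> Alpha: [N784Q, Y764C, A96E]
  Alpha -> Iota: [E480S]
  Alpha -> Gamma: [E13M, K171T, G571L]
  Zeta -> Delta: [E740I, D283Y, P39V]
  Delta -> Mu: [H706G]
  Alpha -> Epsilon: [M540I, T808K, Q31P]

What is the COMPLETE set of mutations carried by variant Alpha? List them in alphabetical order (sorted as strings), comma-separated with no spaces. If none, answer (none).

At Zeta: gained [] -> total []
At Alpha: gained ['N784Q', 'Y764C', 'A96E'] -> total ['A96E', 'N784Q', 'Y764C']

Answer: A96E,N784Q,Y764C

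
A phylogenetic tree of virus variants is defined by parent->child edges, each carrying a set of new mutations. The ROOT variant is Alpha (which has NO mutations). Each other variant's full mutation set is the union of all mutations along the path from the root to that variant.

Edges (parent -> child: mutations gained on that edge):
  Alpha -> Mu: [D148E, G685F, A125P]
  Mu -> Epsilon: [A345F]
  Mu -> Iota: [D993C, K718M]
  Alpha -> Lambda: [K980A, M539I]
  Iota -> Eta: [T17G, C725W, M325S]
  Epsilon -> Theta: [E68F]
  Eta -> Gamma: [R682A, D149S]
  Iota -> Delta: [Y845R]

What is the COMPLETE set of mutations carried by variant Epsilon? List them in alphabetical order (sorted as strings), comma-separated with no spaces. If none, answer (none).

Answer: A125P,A345F,D148E,G685F

Derivation:
At Alpha: gained [] -> total []
At Mu: gained ['D148E', 'G685F', 'A125P'] -> total ['A125P', 'D148E', 'G685F']
At Epsilon: gained ['A345F'] -> total ['A125P', 'A345F', 'D148E', 'G685F']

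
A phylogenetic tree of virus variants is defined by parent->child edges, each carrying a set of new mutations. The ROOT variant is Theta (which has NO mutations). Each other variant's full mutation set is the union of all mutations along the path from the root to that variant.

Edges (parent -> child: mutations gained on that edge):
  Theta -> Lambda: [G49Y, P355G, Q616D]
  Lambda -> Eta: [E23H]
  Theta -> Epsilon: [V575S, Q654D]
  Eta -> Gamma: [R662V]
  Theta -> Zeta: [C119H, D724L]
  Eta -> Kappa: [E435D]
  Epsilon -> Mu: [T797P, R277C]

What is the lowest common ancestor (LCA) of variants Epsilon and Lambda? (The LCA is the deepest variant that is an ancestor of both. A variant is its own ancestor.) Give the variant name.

Answer: Theta

Derivation:
Path from root to Epsilon: Theta -> Epsilon
  ancestors of Epsilon: {Theta, Epsilon}
Path from root to Lambda: Theta -> Lambda
  ancestors of Lambda: {Theta, Lambda}
Common ancestors: {Theta}
Walk up from Lambda: Lambda (not in ancestors of Epsilon), Theta (in ancestors of Epsilon)
Deepest common ancestor (LCA) = Theta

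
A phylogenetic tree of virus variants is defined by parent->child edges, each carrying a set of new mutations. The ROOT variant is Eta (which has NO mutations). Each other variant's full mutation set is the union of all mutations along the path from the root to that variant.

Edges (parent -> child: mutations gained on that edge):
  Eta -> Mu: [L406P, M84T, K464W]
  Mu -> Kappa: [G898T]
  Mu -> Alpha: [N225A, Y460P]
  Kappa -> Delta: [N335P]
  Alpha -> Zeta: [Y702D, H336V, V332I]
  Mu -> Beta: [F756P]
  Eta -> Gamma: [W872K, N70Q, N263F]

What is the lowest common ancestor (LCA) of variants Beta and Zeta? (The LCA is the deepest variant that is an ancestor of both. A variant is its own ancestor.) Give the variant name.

Answer: Mu

Derivation:
Path from root to Beta: Eta -> Mu -> Beta
  ancestors of Beta: {Eta, Mu, Beta}
Path from root to Zeta: Eta -> Mu -> Alpha -> Zeta
  ancestors of Zeta: {Eta, Mu, Alpha, Zeta}
Common ancestors: {Eta, Mu}
Walk up from Zeta: Zeta (not in ancestors of Beta), Alpha (not in ancestors of Beta), Mu (in ancestors of Beta), Eta (in ancestors of Beta)
Deepest common ancestor (LCA) = Mu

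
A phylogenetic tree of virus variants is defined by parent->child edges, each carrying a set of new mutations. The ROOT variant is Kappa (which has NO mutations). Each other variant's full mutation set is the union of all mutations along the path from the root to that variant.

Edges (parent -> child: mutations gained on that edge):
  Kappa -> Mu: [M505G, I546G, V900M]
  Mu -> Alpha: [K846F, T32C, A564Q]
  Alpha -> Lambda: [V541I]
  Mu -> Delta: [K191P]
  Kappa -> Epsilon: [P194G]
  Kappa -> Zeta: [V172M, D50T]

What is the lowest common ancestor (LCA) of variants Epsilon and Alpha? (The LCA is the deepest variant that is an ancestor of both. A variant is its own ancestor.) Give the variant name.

Path from root to Epsilon: Kappa -> Epsilon
  ancestors of Epsilon: {Kappa, Epsilon}
Path from root to Alpha: Kappa -> Mu -> Alpha
  ancestors of Alpha: {Kappa, Mu, Alpha}
Common ancestors: {Kappa}
Walk up from Alpha: Alpha (not in ancestors of Epsilon), Mu (not in ancestors of Epsilon), Kappa (in ancestors of Epsilon)
Deepest common ancestor (LCA) = Kappa

Answer: Kappa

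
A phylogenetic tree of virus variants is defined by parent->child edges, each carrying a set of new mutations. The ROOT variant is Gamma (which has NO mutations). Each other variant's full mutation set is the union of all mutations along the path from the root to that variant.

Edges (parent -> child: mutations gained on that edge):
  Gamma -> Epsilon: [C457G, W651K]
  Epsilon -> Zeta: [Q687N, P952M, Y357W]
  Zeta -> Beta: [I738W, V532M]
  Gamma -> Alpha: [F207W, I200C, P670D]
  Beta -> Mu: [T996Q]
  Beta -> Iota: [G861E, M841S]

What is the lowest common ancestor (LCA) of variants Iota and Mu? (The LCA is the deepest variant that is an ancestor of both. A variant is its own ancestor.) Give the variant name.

Path from root to Iota: Gamma -> Epsilon -> Zeta -> Beta -> Iota
  ancestors of Iota: {Gamma, Epsilon, Zeta, Beta, Iota}
Path from root to Mu: Gamma -> Epsilon -> Zeta -> Beta -> Mu
  ancestors of Mu: {Gamma, Epsilon, Zeta, Beta, Mu}
Common ancestors: {Gamma, Epsilon, Zeta, Beta}
Walk up from Mu: Mu (not in ancestors of Iota), Beta (in ancestors of Iota), Zeta (in ancestors of Iota), Epsilon (in ancestors of Iota), Gamma (in ancestors of Iota)
Deepest common ancestor (LCA) = Beta

Answer: Beta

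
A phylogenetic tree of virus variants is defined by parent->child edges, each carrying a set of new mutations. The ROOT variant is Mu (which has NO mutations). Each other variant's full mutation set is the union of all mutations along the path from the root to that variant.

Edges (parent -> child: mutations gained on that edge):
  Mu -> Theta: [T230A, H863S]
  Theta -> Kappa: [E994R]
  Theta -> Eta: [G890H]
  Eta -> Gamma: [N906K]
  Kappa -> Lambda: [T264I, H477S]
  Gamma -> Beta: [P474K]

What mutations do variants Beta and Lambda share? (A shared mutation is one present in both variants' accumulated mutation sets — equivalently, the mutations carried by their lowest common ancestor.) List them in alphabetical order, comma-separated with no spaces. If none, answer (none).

Accumulating mutations along path to Beta:
  At Mu: gained [] -> total []
  At Theta: gained ['T230A', 'H863S'] -> total ['H863S', 'T230A']
  At Eta: gained ['G890H'] -> total ['G890H', 'H863S', 'T230A']
  At Gamma: gained ['N906K'] -> total ['G890H', 'H863S', 'N906K', 'T230A']
  At Beta: gained ['P474K'] -> total ['G890H', 'H863S', 'N906K', 'P474K', 'T230A']
Mutations(Beta) = ['G890H', 'H863S', 'N906K', 'P474K', 'T230A']
Accumulating mutations along path to Lambda:
  At Mu: gained [] -> total []
  At Theta: gained ['T230A', 'H863S'] -> total ['H863S', 'T230A']
  At Kappa: gained ['E994R'] -> total ['E994R', 'H863S', 'T230A']
  At Lambda: gained ['T264I', 'H477S'] -> total ['E994R', 'H477S', 'H863S', 'T230A', 'T264I']
Mutations(Lambda) = ['E994R', 'H477S', 'H863S', 'T230A', 'T264I']
Intersection: ['G890H', 'H863S', 'N906K', 'P474K', 'T230A'] ∩ ['E994R', 'H477S', 'H863S', 'T230A', 'T264I'] = ['H863S', 'T230A']

Answer: H863S,T230A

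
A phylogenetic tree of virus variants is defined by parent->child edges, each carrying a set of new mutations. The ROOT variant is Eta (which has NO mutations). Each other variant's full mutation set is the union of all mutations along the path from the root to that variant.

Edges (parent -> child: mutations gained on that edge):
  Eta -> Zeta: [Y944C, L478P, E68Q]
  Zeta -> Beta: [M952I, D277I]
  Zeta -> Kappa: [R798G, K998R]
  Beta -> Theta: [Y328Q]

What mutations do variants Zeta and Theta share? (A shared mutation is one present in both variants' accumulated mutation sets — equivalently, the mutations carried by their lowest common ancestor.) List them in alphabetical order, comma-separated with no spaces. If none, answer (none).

Answer: E68Q,L478P,Y944C

Derivation:
Accumulating mutations along path to Zeta:
  At Eta: gained [] -> total []
  At Zeta: gained ['Y944C', 'L478P', 'E68Q'] -> total ['E68Q', 'L478P', 'Y944C']
Mutations(Zeta) = ['E68Q', 'L478P', 'Y944C']
Accumulating mutations along path to Theta:
  At Eta: gained [] -> total []
  At Zeta: gained ['Y944C', 'L478P', 'E68Q'] -> total ['E68Q', 'L478P', 'Y944C']
  At Beta: gained ['M952I', 'D277I'] -> total ['D277I', 'E68Q', 'L478P', 'M952I', 'Y944C']
  At Theta: gained ['Y328Q'] -> total ['D277I', 'E68Q', 'L478P', 'M952I', 'Y328Q', 'Y944C']
Mutations(Theta) = ['D277I', 'E68Q', 'L478P', 'M952I', 'Y328Q', 'Y944C']
Intersection: ['E68Q', 'L478P', 'Y944C'] ∩ ['D277I', 'E68Q', 'L478P', 'M952I', 'Y328Q', 'Y944C'] = ['E68Q', 'L478P', 'Y944C']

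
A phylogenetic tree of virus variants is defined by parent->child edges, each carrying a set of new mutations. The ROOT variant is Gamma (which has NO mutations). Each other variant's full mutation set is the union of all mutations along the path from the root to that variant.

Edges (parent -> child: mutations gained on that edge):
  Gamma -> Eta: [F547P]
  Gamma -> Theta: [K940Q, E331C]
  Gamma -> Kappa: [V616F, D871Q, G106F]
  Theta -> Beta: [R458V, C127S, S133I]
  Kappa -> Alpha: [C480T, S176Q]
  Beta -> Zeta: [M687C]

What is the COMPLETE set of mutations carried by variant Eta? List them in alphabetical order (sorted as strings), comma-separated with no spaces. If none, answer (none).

At Gamma: gained [] -> total []
At Eta: gained ['F547P'] -> total ['F547P']

Answer: F547P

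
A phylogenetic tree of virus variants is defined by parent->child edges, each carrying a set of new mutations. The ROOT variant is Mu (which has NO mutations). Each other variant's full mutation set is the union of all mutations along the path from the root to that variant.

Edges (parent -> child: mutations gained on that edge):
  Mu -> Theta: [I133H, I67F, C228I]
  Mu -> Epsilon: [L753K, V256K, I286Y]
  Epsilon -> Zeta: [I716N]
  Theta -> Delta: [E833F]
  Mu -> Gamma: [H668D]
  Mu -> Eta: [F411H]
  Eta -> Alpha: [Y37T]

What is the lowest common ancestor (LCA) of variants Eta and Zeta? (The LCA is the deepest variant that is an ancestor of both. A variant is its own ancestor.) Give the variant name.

Answer: Mu

Derivation:
Path from root to Eta: Mu -> Eta
  ancestors of Eta: {Mu, Eta}
Path from root to Zeta: Mu -> Epsilon -> Zeta
  ancestors of Zeta: {Mu, Epsilon, Zeta}
Common ancestors: {Mu}
Walk up from Zeta: Zeta (not in ancestors of Eta), Epsilon (not in ancestors of Eta), Mu (in ancestors of Eta)
Deepest common ancestor (LCA) = Mu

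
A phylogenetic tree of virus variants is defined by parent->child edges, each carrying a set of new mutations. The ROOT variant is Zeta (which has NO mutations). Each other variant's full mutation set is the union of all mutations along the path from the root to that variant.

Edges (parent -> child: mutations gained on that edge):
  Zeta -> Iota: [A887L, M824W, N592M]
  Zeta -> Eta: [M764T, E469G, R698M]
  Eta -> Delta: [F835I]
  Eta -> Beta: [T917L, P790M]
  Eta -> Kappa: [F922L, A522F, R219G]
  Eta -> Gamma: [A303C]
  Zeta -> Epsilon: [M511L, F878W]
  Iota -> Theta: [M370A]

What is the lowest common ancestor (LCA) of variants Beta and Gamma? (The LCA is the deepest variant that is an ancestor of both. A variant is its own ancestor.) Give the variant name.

Path from root to Beta: Zeta -> Eta -> Beta
  ancestors of Beta: {Zeta, Eta, Beta}
Path from root to Gamma: Zeta -> Eta -> Gamma
  ancestors of Gamma: {Zeta, Eta, Gamma}
Common ancestors: {Zeta, Eta}
Walk up from Gamma: Gamma (not in ancestors of Beta), Eta (in ancestors of Beta), Zeta (in ancestors of Beta)
Deepest common ancestor (LCA) = Eta

Answer: Eta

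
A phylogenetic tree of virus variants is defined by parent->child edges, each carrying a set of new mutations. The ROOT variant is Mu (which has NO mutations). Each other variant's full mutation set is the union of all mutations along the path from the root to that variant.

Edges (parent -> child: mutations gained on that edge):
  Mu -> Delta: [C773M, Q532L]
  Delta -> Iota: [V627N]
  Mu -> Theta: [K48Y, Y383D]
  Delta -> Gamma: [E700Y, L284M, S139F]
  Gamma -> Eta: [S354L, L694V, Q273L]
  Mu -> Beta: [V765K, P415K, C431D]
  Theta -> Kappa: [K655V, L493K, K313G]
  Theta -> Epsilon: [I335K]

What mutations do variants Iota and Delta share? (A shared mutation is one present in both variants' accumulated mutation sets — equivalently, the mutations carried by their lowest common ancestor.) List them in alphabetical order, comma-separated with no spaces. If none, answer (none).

Answer: C773M,Q532L

Derivation:
Accumulating mutations along path to Iota:
  At Mu: gained [] -> total []
  At Delta: gained ['C773M', 'Q532L'] -> total ['C773M', 'Q532L']
  At Iota: gained ['V627N'] -> total ['C773M', 'Q532L', 'V627N']
Mutations(Iota) = ['C773M', 'Q532L', 'V627N']
Accumulating mutations along path to Delta:
  At Mu: gained [] -> total []
  At Delta: gained ['C773M', 'Q532L'] -> total ['C773M', 'Q532L']
Mutations(Delta) = ['C773M', 'Q532L']
Intersection: ['C773M', 'Q532L', 'V627N'] ∩ ['C773M', 'Q532L'] = ['C773M', 'Q532L']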